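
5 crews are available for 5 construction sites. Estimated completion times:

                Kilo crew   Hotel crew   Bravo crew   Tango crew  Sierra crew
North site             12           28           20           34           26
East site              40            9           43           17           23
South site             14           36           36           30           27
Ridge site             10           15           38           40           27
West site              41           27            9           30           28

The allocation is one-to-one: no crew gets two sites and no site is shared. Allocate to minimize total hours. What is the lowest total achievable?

Optimal: Kilo crew→North site (12 hours), Hotel crew→Ridge site (15 hours), Bravo crew→West site (9 hours), Tango crew→East site (17 hours), Sierra crew→South site (27 hours) — total 12+15+9+17+27 = 80 hours.
Row-greedy (each crew in turn takes its cheapest remaining site) gives 84 hours, worse by 4.

Minimum total: 80 hours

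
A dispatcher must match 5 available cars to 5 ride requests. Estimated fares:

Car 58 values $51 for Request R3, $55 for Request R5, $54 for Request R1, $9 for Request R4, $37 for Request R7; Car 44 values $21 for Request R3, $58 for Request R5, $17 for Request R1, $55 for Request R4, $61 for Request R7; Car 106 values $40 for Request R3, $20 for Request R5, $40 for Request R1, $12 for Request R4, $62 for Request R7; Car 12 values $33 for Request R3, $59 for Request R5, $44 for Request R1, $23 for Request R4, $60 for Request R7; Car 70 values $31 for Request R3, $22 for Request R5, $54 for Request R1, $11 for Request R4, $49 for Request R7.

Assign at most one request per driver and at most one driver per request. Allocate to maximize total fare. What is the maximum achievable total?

Max total: $281

Optimal: Car 58→Request R3 ($51), Car 44→Request R4 ($55), Car 106→Request R7 ($62), Car 12→Request R5 ($59), Car 70→Request R1 ($54) — total 51+55+62+59+54 = $281.
Swapping Car 70↔Car 12 (Car 70→Request R5 $22, Car 12→Request R1 $44) loses 47.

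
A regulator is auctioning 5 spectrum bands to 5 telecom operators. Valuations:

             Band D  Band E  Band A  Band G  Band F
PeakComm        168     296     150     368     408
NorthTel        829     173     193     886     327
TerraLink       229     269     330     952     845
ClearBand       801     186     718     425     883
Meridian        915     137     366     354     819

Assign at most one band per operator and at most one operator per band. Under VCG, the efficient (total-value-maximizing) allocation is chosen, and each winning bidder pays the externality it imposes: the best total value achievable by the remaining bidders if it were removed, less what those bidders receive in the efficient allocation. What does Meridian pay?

Efficient allocation: PeakComm→Band E ($296M), NorthTel→Band G ($886M), TerraLink→Band F ($845M), ClearBand→Band A ($718M), Meridian→Band D ($915M); total welfare W = $3660M.
Meridian receives Band D at value $915M, so the others get W − 915 = $2745M.
Without Meridian: best allocation of the remaining 4 bidders over all 5 bands is PeakComm→Band E ($296M), NorthTel→Band D ($829M), TerraLink→Band G ($952M), ClearBand→Band F ($883M), total $2960M.
VCG payment = (others' best without Meridian) − (others' welfare with Meridian) = 2960 − 2745 = $215M.

Meridian pays $215M.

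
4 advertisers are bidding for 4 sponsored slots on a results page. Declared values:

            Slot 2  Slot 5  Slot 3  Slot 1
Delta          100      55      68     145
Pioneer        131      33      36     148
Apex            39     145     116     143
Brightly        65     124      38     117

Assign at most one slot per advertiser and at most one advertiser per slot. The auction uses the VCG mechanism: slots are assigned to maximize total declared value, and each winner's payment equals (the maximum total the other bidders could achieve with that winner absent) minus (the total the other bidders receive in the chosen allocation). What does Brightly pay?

Brightly pays $29.

Efficient allocation: Delta→Slot 1 ($145), Pioneer→Slot 2 ($131), Apex→Slot 3 ($116), Brightly→Slot 5 ($124); total welfare W = $516.
Brightly receives Slot 5 at value $124, so the others get W − 124 = $392.
Without Brightly: best allocation of the remaining 3 bidders over all 4 slots is Delta→Slot 1 ($145), Pioneer→Slot 2 ($131), Apex→Slot 5 ($145), total $421.
VCG payment = (others' best without Brightly) − (others' welfare with Brightly) = 421 − 392 = $29.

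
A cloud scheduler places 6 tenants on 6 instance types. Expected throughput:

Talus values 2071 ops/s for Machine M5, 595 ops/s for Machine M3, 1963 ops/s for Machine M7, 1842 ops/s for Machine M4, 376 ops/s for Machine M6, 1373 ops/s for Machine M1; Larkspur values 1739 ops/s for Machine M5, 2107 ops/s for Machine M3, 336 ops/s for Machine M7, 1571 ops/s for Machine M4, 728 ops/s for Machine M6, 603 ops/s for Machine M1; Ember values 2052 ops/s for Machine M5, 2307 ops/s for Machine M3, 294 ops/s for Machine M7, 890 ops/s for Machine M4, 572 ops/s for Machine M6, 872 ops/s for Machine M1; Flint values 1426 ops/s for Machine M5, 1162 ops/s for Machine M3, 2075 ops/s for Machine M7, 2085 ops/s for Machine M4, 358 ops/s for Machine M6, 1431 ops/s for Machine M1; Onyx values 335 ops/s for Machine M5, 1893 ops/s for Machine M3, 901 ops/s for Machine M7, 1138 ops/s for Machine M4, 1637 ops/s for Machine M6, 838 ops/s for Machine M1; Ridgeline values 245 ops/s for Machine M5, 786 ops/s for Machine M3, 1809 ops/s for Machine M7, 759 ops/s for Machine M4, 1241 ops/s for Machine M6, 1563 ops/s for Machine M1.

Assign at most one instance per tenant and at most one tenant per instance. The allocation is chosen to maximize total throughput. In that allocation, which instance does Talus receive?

Talus receives Machine M7.

Treat this as an assignment problem: match each tenant to one instance.
Optimal: Talus→Machine M7 (1963 ops/s), Larkspur→Machine M3 (2107 ops/s), Ember→Machine M5 (2052 ops/s), Flint→Machine M4 (2085 ops/s), Onyx→Machine M6 (1637 ops/s), Ridgeline→Machine M1 (1563 ops/s) — total 1963+2107+2052+2085+1637+1563 = 11407 ops/s.
Column-greedy (each instance in turn goes to its best remaining tenant) gives 11224 ops/s, worse by 183.
Next-best assignment: Talus→Machine M7, Larkspur→Machine M5, Ember→Machine M3, Flint→Machine M4, Onyx→Machine M6, Ridgeline→Machine M1 = 11294 ops/s.
Swapping Ridgeline↔Talus (Ridgeline→Machine M7 1809 ops/s, Talus→Machine M1 1373 ops/s) loses 344.
Talus's own top instance is Machine M5 (2071 ops/s), but forcing Talus→Machine M5 and reassigning the rest optimally gives only 11224 ops/s — worse by 183.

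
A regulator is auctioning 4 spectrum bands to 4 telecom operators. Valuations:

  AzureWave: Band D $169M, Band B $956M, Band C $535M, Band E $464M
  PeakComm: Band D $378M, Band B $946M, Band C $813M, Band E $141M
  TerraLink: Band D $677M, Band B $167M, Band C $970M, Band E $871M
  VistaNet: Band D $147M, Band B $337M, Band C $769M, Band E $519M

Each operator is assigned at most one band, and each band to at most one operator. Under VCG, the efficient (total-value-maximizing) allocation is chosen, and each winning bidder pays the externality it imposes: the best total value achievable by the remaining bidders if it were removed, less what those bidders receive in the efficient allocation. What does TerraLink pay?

TerraLink pays $185M.

Efficient allocation: AzureWave→Band B ($956M), PeakComm→Band D ($378M), TerraLink→Band E ($871M), VistaNet→Band C ($769M); total welfare W = $2974M.
TerraLink receives Band E at value $871M, so the others get W − 871 = $2103M.
Without TerraLink: best allocation of the remaining 3 bidders over all 4 bands is AzureWave→Band B ($956M), PeakComm→Band C ($813M), VistaNet→Band E ($519M), total $2288M.
VCG payment = (others' best without TerraLink) − (others' welfare with TerraLink) = 2288 − 2103 = $185M.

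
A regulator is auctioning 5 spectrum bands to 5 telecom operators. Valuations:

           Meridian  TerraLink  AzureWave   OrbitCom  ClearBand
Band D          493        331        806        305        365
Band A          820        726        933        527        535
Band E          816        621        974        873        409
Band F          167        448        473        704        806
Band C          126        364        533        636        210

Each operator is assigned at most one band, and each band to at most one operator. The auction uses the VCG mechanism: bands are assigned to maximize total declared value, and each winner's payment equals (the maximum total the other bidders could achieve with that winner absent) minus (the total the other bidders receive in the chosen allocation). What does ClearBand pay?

Efficient allocation: Meridian→Band E ($816M), TerraLink→Band A ($726M), AzureWave→Band D ($806M), OrbitCom→Band C ($636M), ClearBand→Band F ($806M); total welfare W = $3790M.
ClearBand receives Band F at value $806M, so the others get W − 806 = $2984M.
Without ClearBand: best allocation of the remaining 4 bidders over all 5 bands is Meridian→Band E ($816M), TerraLink→Band A ($726M), AzureWave→Band D ($806M), OrbitCom→Band F ($704M), total $3052M.
VCG payment = (others' best without ClearBand) − (others' welfare with ClearBand) = 3052 − 2984 = $68M.

ClearBand pays $68M.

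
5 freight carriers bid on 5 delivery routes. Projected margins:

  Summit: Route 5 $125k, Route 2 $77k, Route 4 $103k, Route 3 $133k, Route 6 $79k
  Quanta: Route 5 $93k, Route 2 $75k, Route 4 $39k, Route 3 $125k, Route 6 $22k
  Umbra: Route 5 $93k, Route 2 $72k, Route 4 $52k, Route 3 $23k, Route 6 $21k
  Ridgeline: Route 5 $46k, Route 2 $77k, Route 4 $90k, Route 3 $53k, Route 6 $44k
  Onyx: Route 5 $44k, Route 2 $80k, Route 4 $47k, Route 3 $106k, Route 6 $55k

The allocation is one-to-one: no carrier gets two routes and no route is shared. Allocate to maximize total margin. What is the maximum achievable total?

Max total: $467k

Optimal: Summit→Route 5 ($125k), Quanta→Route 3 ($125k), Umbra→Route 2 ($72k), Ridgeline→Route 4 ($90k), Onyx→Route 6 ($55k) — total 125+125+72+90+55 = $467k.
Row-greedy (each carrier in turn takes its best remaining route) gives $443k, worse by 24.
Checked against all permutations: $467k is optimal.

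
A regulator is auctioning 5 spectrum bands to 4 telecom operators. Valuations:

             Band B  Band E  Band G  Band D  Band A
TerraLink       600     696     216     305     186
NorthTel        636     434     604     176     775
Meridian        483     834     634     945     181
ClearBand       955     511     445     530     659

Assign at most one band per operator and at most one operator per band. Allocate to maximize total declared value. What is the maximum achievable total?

Treat this as an assignment problem: match each operator to one band.
Optimal: TerraLink→Band E ($696M), NorthTel→Band A ($775M), Meridian→Band D ($945M), ClearBand→Band B ($955M) — total 696+775+945+955 = $3371M.
Next-best assignment: TerraLink→Band E, NorthTel→Band G, Meridian→Band D, ClearBand→Band B = $3200M.
No other one-to-one assignment exceeds $3371M.

Maximum total: $3371M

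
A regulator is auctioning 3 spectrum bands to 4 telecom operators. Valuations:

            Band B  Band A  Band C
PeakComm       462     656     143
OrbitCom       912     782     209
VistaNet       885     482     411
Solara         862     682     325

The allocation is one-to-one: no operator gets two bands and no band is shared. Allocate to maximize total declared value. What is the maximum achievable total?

Treat this as an assignment problem: match each operator to one band.
Optimal: Solara→Band B ($862M), OrbitCom→Band A ($782M), VistaNet→Band C ($411M) — total 862+782+411 = $2055M.
Row-greedy (each operator in turn takes its best remaining band) gives $1979M, worse by 76.
Next-best assignment: OrbitCom→Band B, Solara→Band A, VistaNet→Band C = $2005M.

Maximum total: $2055M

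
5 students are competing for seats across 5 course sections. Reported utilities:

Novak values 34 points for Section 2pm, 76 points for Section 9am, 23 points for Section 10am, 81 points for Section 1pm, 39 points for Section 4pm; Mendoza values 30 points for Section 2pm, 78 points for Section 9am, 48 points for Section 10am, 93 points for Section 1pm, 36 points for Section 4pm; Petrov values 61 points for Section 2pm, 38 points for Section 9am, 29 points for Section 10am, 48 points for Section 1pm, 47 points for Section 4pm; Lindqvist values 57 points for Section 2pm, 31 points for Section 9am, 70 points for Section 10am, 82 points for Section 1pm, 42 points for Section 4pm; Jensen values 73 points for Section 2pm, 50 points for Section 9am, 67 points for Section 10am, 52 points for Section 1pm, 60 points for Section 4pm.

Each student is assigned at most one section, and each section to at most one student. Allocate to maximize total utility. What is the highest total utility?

Treat this as an assignment problem: match each student to one section.
Optimal: Novak→Section 9am (76 points), Mendoza→Section 1pm (93 points), Petrov→Section 2pm (61 points), Lindqvist→Section 10am (70 points), Jensen→Section 4pm (60 points) — total 76+93+61+70+60 = 360 points.
Row-greedy (each student in turn takes its best remaining section) gives 350 points, worse by 10.

Maximum total: 360 points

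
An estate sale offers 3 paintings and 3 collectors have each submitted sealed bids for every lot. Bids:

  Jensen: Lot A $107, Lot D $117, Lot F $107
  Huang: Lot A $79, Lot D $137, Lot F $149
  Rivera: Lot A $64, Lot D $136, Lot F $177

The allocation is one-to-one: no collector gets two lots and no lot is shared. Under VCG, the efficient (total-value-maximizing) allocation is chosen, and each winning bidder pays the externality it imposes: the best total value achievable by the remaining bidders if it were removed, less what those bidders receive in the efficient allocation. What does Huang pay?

Huang pays $10.

Efficient allocation: Jensen→Lot A ($107), Huang→Lot D ($137), Rivera→Lot F ($177); total welfare W = $421.
Huang receives Lot D at value $137, so the others get W − 137 = $284.
Without Huang: best allocation of the remaining 2 bidders over all 3 lots is Jensen→Lot D ($117), Rivera→Lot F ($177), total $294.
VCG payment = (others' best without Huang) − (others' welfare with Huang) = 294 − 284 = $10.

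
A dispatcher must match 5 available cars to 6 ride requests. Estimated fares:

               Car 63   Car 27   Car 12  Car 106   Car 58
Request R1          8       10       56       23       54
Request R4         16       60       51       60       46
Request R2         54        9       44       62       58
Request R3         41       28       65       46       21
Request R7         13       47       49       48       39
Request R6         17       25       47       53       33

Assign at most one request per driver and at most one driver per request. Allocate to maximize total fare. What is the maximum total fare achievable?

Optimal: Car 63→Request R2 ($54), Car 27→Request R4 ($60), Car 12→Request R3 ($65), Car 106→Request R6 ($53), Car 58→Request R1 ($54) — total 54+60+65+53+54 = $286.
Checked against all permutations: $286 is optimal.

Max total: $286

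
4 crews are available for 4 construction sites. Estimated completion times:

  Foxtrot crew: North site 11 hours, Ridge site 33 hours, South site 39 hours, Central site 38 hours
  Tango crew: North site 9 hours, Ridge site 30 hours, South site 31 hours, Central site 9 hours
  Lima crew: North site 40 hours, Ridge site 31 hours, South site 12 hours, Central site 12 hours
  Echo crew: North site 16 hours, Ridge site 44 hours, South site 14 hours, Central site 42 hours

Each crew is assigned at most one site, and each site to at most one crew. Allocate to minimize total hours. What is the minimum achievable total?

Optimal: Foxtrot crew→North site (11 hours), Tango crew→Central site (9 hours), Lima crew→Ridge site (31 hours), Echo crew→South site (14 hours) — total 11+9+31+14 = 65 hours.
Next-best assignment: Foxtrot crew→North site, Tango crew→Ridge site, Lima crew→Central site, Echo crew→South site = 67 hours.

Minimum total: 65 hours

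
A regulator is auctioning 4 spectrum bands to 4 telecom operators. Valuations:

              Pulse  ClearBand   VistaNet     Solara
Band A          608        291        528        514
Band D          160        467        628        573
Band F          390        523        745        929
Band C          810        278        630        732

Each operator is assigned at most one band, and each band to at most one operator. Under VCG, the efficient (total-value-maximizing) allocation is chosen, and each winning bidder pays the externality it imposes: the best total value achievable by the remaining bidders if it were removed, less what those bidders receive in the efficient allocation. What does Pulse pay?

Efficient allocation: Pulse→Band C ($810M), ClearBand→Band D ($467M), VistaNet→Band A ($528M), Solara→Band F ($929M); total welfare W = $2734M.
Pulse receives Band C at value $810M, so the others get W − 810 = $1924M.
Without Pulse: best allocation of the remaining 3 bidders over all 4 bands is ClearBand→Band D ($467M), VistaNet→Band C ($630M), Solara→Band F ($929M), total $2026M.
VCG payment = (others' best without Pulse) − (others' welfare with Pulse) = 2026 − 1924 = $102M.

Pulse pays $102M.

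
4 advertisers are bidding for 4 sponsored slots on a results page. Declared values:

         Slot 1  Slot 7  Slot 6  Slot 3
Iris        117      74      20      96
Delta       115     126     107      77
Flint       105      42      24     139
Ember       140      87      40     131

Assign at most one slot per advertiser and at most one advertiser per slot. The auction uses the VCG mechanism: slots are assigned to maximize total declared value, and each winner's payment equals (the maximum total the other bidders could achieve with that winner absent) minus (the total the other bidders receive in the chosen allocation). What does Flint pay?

Flint pays $53.

Efficient allocation: Iris→Slot 7 ($74), Delta→Slot 6 ($107), Flint→Slot 3 ($139), Ember→Slot 1 ($140); total welfare W = $460.
Flint receives Slot 3 at value $139, so the others get W − 139 = $321.
Without Flint: best allocation of the remaining 3 bidders over all 4 slots is Iris→Slot 1 ($117), Delta→Slot 7 ($126), Ember→Slot 3 ($131), total $374.
VCG payment = (others' best without Flint) − (others' welfare with Flint) = 374 − 321 = $53.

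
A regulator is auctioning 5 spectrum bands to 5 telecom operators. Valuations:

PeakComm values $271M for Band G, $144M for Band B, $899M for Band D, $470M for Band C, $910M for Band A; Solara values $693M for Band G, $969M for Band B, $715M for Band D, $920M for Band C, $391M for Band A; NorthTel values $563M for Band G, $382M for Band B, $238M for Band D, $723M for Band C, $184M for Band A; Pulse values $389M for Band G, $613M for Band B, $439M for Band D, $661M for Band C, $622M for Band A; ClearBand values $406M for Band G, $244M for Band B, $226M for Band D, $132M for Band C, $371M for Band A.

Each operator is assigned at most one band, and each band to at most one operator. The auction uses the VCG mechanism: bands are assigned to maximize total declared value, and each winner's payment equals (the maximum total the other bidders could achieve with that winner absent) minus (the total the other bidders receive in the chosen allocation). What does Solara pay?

Efficient allocation: PeakComm→Band D ($899M), Solara→Band B ($969M), NorthTel→Band C ($723M), Pulse→Band A ($622M), ClearBand→Band G ($406M); total welfare W = $3619M.
Solara receives Band B at value $969M, so the others get W − 969 = $2650M.
Without Solara: best allocation of the remaining 4 bidders over all 5 bands is PeakComm→Band A ($910M), NorthTel→Band C ($723M), Pulse→Band B ($613M), ClearBand→Band G ($406M), total $2652M.
VCG payment = (others' best without Solara) − (others' welfare with Solara) = 2652 − 2650 = $2M.

Solara pays $2M.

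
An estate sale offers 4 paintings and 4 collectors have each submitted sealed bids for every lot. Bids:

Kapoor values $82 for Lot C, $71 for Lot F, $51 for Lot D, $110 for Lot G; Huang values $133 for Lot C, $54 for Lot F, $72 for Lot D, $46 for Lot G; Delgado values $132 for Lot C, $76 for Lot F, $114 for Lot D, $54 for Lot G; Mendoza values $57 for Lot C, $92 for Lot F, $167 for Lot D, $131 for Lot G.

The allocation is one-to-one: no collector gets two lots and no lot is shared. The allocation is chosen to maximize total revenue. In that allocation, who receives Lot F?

Delgado receives Lot F.

Treat this as an assignment problem: match each collector to one lot.
Optimal: Kapoor→Lot G ($110), Huang→Lot C ($133), Delgado→Lot F ($76), Mendoza→Lot D ($167) — total 110+133+76+167 = $486.
Column-greedy (each lot in turn goes to its best remaining collector) gives $449, worse by 37.
Checked against all permutations: $486 is optimal.
Delgado's own top lot is Lot C ($132), but forcing Delgado→Lot C and reassigning the rest optimally gives only $463 — worse by 23.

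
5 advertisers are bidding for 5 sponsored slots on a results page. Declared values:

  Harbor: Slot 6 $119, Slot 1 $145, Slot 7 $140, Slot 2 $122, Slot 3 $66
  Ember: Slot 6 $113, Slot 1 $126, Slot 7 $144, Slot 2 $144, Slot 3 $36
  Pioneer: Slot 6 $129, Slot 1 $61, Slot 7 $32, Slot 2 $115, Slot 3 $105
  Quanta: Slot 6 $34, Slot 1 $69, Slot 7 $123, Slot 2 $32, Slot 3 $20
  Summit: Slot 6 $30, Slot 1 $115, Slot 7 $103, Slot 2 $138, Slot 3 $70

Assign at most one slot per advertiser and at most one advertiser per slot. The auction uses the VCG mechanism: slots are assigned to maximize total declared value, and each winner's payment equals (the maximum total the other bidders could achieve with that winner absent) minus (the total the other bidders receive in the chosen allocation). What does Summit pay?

Summit pays $55.

Efficient allocation: Harbor→Slot 1 ($145), Ember→Slot 6 ($113), Pioneer→Slot 3 ($105), Quanta→Slot 7 ($123), Summit→Slot 2 ($138); total welfare W = $624.
Summit receives Slot 2 at value $138, so the others get W − 138 = $486.
Without Summit: best allocation of the remaining 4 bidders over all 5 slots is Harbor→Slot 1 ($145), Ember→Slot 2 ($144), Pioneer→Slot 6 ($129), Quanta→Slot 7 ($123), total $541.
VCG payment = (others' best without Summit) − (others' welfare with Summit) = 541 − 486 = $55.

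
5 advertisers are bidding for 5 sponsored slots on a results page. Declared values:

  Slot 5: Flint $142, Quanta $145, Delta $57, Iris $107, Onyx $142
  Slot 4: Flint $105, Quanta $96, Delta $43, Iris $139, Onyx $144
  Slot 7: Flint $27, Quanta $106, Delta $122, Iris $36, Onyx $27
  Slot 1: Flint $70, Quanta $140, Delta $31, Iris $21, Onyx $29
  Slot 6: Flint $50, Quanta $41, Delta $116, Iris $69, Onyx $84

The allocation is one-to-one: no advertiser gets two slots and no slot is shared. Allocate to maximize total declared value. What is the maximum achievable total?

Max total: $627

This is the linear assignment problem.
Optimal: Flint→Slot 5 ($142), Quanta→Slot 1 ($140), Delta→Slot 7 ($122), Iris→Slot 4 ($139), Onyx→Slot 6 ($84) — total 142+140+122+139+84 = $627.
Column-greedy (each slot in turn goes to its best remaining advertiser) gives $550, worse by 77.
Swapping Flint↔Delta (Flint→Slot 7 $27, Delta→Slot 5 $57) loses 180.
No other one-to-one assignment exceeds $627.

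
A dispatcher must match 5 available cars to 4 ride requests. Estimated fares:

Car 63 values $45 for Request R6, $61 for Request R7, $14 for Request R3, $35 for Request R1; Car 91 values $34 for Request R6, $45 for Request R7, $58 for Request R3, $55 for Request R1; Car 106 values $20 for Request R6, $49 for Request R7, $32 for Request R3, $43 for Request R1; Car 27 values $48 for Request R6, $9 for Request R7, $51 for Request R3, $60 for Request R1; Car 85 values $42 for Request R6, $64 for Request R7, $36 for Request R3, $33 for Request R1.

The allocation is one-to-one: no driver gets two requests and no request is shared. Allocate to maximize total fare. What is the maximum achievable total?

Optimal: Car 63→Request R6 ($45), Car 85→Request R7 ($64), Car 91→Request R3 ($58), Car 27→Request R1 ($60) — total 45+64+58+60 = $227.
Row-greedy (each driver in turn takes its best remaining request) gives $210, worse by 17.
Next-best assignment: Car 85→Request R6, Car 63→Request R7, Car 91→Request R3, Car 27→Request R1 = $221.
Swapping Car 85↔Car 27 (Car 85→Request R1 $33, Car 27→Request R7 $9) loses 82.

Max total: $227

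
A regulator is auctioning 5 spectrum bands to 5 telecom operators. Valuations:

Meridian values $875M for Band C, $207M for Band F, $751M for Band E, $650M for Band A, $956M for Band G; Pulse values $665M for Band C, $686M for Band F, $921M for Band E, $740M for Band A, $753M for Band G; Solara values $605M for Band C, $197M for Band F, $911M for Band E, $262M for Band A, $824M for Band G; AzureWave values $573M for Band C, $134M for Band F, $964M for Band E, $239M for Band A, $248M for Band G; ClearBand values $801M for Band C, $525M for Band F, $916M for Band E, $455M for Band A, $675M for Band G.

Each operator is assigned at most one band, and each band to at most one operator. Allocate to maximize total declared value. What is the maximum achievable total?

Optimal: Meridian→Band C ($875M), Pulse→Band A ($740M), Solara→Band G ($824M), AzureWave→Band E ($964M), ClearBand→Band F ($525M) — total 875+740+824+964+525 = $3928M.
Column-greedy (each band in turn goes to its best remaining operator) gives $3804M, worse by 124.
Next-best assignment: Meridian→Band A, Pulse→Band F, Solara→Band G, AzureWave→Band E, ClearBand→Band C = $3925M.
Every other assignment is strictly worse.

Maximum total: $3928M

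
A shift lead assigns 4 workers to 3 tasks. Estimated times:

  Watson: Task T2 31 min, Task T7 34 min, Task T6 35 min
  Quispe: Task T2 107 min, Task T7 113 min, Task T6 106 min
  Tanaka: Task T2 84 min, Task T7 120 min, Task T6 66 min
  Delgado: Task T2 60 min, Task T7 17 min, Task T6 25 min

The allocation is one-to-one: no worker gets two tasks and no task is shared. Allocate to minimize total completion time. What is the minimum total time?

Optimal: Watson→Task T2 (31 min), Delgado→Task T7 (17 min), Tanaka→Task T6 (66 min) — total 31+17+66 = 114 min.
Next-best assignment: Tanaka→Task T2, Delgado→Task T7, Watson→Task T6 = 136 min.

Minimum total: 114 min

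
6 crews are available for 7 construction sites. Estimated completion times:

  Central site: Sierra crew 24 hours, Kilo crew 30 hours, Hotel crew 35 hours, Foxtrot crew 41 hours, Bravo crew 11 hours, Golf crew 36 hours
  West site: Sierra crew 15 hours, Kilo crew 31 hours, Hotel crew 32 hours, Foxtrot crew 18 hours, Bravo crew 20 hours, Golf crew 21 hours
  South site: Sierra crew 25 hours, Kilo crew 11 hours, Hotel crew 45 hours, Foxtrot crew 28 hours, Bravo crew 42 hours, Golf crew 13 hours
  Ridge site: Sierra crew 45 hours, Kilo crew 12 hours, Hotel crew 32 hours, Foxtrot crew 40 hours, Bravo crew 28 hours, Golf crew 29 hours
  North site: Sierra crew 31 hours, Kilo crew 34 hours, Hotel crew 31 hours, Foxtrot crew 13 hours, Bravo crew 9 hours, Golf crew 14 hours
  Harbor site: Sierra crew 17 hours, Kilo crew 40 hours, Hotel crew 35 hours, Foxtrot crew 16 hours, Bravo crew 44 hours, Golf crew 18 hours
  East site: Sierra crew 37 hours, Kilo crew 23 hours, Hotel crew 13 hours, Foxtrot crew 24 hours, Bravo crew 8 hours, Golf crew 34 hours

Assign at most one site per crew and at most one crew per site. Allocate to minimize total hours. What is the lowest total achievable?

Minimum total: 77 hours

Optimal: Sierra crew→West site (15 hours), Kilo crew→Ridge site (12 hours), Hotel crew→East site (13 hours), Foxtrot crew→North site (13 hours), Bravo crew→Central site (11 hours), Golf crew→South site (13 hours) — total 15+12+13+13+11+13 = 77 hours.
Column-greedy (each site in turn goes to its cheapest remaining crew) gives 114 hours, worse by 37.
Swapping Hotel crew↔Foxtrot crew (Hotel crew→North site 31 hours, Foxtrot crew→East site 24 hours) adds 29.
Every other assignment is strictly worse.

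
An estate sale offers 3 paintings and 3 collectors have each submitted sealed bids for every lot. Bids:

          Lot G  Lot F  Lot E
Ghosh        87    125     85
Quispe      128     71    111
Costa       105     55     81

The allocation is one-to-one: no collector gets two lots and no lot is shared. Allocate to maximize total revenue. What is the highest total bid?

Max total: $341

Treat this as an assignment problem: match each collector to one lot.
Optimal: Ghosh→Lot F ($125), Quispe→Lot E ($111), Costa→Lot G ($105) — total 125+111+105 = $341.
Next-best assignment: Ghosh→Lot F, Quispe→Lot G, Costa→Lot E = $334.
Checked against all permutations: $341 is optimal.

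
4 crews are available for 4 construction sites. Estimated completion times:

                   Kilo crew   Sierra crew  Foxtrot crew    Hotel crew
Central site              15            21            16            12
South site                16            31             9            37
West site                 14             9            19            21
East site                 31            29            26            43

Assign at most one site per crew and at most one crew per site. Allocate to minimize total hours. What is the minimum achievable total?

Min total: 61 hours

Optimal: Kilo crew→East site (31 hours), Sierra crew→West site (9 hours), Foxtrot crew→South site (9 hours), Hotel crew→Central site (12 hours) — total 31+9+9+12 = 61 hours.
Row-greedy (each crew in turn takes its cheapest remaining site) gives 87 hours, worse by 26.
Next-best assignment: Kilo crew→South site, Sierra crew→West site, Foxtrot crew→East site, Hotel crew→Central site = 63 hours.
No other one-to-one assignment undercuts 61 hours.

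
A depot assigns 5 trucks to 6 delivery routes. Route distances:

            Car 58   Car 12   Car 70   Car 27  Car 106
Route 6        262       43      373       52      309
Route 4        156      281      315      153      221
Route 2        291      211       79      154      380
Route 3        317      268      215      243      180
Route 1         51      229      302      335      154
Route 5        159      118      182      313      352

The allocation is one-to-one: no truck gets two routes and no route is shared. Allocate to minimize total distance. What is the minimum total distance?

This is the linear assignment problem.
Optimal: Car 58→Route 1 (51 km), Car 12→Route 5 (118 km), Car 70→Route 2 (79 km), Car 27→Route 6 (52 km), Car 106→Route 3 (180 km) — total 51+118+79+52+180 = 480 km.
Column-greedy (each route in turn goes to its cheapest remaining truck) gives 506 km, worse by 26.
Next-best assignment: Car 58→Route 1, Car 12→Route 6, Car 70→Route 2, Car 27→Route 4, Car 106→Route 3 = 506 km.
Swapping Car 27↔Car 12 (Car 27→Route 5 313 km, Car 12→Route 6 43 km) adds 186.

Minimum total: 480 km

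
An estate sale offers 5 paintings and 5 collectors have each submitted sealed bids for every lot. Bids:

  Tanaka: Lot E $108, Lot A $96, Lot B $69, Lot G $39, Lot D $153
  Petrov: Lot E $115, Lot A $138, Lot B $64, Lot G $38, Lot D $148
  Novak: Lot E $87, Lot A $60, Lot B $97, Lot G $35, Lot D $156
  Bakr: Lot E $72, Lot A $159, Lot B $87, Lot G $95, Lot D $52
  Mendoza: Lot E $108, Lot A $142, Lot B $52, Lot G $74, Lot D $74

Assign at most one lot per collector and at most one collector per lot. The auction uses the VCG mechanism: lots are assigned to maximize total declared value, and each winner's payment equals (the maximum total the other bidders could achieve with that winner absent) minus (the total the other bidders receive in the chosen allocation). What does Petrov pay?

Efficient allocation: Tanaka→Lot D ($153), Petrov→Lot E ($115), Novak→Lot B ($97), Bakr→Lot G ($95), Mendoza→Lot A ($142); total welfare W = $602.
Petrov receives Lot E at value $115, so the others get W − 115 = $487.
Without Petrov: best allocation of the remaining 4 bidders over all 5 lots is Tanaka→Lot D ($153), Novak→Lot B ($97), Bakr→Lot A ($159), Mendoza→Lot E ($108), total $517.
VCG payment = (others' best without Petrov) − (others' welfare with Petrov) = 517 − 487 = $30.

Petrov pays $30.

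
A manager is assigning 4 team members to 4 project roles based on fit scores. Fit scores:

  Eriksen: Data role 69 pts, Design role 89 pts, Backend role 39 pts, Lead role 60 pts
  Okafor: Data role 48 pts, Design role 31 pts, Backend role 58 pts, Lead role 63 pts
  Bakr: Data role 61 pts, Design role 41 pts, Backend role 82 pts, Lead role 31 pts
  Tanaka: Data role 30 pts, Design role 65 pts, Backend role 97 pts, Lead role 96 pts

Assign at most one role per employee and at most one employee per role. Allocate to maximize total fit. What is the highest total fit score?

Optimal: Eriksen→Design role (89 pts), Okafor→Data role (48 pts), Bakr→Backend role (82 pts), Tanaka→Lead role (96 pts) — total 89+48+82+96 = 315 pts.
Row-greedy (each employee in turn takes its best remaining role) gives 264 pts, worse by 51.
Swapping Okafor↔Bakr (Okafor→Backend role 58 pts, Bakr→Data role 61 pts) loses 11.

Max total: 315 pts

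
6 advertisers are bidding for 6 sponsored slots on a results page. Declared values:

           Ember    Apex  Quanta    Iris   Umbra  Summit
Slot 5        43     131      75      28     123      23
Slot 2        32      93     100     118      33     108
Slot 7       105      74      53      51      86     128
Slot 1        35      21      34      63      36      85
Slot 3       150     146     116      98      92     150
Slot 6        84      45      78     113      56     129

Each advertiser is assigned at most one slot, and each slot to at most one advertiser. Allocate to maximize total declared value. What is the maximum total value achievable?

This is the linear assignment problem.
Optimal: Ember→Slot 7 ($105), Apex→Slot 3 ($146), Quanta→Slot 2 ($100), Iris→Slot 6 ($113), Umbra→Slot 5 ($123), Summit→Slot 1 ($85) — total 105+146+100+113+123+85 = $672.
Row-greedy (each advertiser in turn takes its best remaining slot) gives $665, worse by 7.
Next-best assignment: Ember→Slot 7, Apex→Slot 3, Quanta→Slot 2, Iris→Slot 1, Umbra→Slot 5, Summit→Slot 6 = $666.

Max total: $672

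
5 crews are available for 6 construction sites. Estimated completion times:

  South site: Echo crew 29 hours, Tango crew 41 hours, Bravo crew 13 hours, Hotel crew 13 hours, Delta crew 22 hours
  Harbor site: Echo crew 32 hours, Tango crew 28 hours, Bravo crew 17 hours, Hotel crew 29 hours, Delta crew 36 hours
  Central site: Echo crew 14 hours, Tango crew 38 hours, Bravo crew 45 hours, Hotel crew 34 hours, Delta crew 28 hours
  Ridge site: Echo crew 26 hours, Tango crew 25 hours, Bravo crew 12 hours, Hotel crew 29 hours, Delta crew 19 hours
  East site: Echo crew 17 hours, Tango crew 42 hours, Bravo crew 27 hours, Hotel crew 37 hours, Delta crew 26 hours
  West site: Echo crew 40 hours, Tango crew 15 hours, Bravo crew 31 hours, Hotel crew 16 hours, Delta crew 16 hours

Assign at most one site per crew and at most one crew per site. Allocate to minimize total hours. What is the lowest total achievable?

This is a one-to-one assignment (minimum-cost bipartite matching).
Optimal: Echo crew→Central site (14 hours), Tango crew→West site (15 hours), Bravo crew→Harbor site (17 hours), Hotel crew→South site (13 hours), Delta crew→Ridge site (19 hours) — total 14+15+17+13+19 = 78 hours.
Min-entry greedy (repeatedly take the single cheapest remaining cell) gives 80 hours, worse by 2.
Checked against all permutations: 78 hours is optimal.

Min total: 78 hours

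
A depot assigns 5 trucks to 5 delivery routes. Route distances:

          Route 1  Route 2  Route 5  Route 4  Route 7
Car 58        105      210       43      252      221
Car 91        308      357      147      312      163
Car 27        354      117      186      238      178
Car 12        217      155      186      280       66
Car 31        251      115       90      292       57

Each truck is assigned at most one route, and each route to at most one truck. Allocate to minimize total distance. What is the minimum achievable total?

Minimum total: 671 km

Optimal: Car 58→Route 1 (105 km), Car 91→Route 5 (147 km), Car 27→Route 4 (238 km), Car 12→Route 7 (66 km), Car 31→Route 2 (115 km) — total 105+147+238+66+115 = 671 km.
Min-entry greedy (repeatedly take the single cheapest remaining cell) gives 746 km, worse by 75.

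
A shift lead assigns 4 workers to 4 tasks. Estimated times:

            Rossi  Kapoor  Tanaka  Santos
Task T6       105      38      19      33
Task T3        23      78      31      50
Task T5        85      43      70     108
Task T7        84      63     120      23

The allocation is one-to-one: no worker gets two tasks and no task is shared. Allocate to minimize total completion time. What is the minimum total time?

Min total: 108 min

Optimal: Rossi→Task T3 (23 min), Kapoor→Task T5 (43 min), Tanaka→Task T6 (19 min), Santos→Task T7 (23 min) — total 23+43+19+23 = 108 min.
Row-greedy (each worker in turn takes its cheapest remaining task) gives 154 min, worse by 46.
Next-best assignment: Rossi→Task T3, Kapoor→Task T6, Tanaka→Task T5, Santos→Task T7 = 154 min.
Swapping Tanaka↔Rossi (Tanaka→Task T3 31 min, Rossi→Task T6 105 min) adds 94.
Every other assignment is strictly worse.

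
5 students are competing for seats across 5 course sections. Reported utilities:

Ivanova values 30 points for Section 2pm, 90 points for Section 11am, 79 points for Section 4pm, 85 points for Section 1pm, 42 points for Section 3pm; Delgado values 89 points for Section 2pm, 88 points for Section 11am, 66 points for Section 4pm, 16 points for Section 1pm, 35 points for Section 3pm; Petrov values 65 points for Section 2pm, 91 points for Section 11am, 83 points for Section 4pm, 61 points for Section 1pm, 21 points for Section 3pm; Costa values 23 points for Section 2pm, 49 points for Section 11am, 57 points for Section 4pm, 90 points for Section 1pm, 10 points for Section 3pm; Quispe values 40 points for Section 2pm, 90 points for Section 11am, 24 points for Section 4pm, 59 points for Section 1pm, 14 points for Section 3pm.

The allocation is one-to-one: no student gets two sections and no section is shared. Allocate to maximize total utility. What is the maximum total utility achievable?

Optimal: Ivanova→Section 3pm (42 points), Delgado→Section 2pm (89 points), Petrov→Section 4pm (83 points), Costa→Section 1pm (90 points), Quispe→Section 11am (90 points) — total 42+89+83+90+90 = 394 points.
Row-greedy (each student in turn takes its best remaining section) gives 366 points, worse by 28.
No other one-to-one assignment exceeds 394 points.

Maximum total: 394 points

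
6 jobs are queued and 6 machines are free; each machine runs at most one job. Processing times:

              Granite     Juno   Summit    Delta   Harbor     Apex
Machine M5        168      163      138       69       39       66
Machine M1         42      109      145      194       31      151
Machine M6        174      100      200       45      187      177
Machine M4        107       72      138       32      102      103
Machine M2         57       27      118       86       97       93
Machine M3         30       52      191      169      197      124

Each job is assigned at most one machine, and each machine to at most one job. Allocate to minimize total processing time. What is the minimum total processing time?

Optimal: Granite→Machine M3 (30 min), Juno→Machine M2 (27 min), Summit→Machine M4 (138 min), Delta→Machine M6 (45 min), Harbor→Machine M1 (31 min), Apex→Machine M5 (66 min) — total 30+27+138+45+31+66 = 337 min.
Swapping Juno↔Apex (Juno→Machine M5 163 min, Apex→Machine M2 93 min) adds 163.
Checked against all permutations: 337 min is optimal.

Minimum total: 337 min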